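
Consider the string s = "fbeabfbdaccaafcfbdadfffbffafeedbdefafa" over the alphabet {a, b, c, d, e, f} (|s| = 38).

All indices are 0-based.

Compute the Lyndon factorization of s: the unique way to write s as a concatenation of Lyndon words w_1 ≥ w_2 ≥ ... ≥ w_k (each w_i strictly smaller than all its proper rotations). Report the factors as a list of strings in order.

emit factor 1: 'f' (i=0, period=1)
emit factor 2: 'be' (i=1, period=2)
emit factor 3: 'abfbdacc' (i=3, period=8)
emit factor 4: 'aafcfbdadfffbffafeedbdefaf' (i=11, period=26)
emit factor 5: 'a' (i=37, period=1)

["f", "be", "abfbdacc", "aafcfbdadfffbffafeedbdefaf", "a"]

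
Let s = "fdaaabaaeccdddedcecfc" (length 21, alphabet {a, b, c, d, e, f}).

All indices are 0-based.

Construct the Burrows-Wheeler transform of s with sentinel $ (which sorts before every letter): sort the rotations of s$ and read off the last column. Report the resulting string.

rank  rotation                last
    0  $fdaaabaaeccdddedcecfc  c
    1  aaabaaeccdddedcecfc$fd  d
    2  aabaaeccdddedcecfc$fda  a
    3  aaeccdddedcecfc$fdaaab  b
    4  abaaeccdddedcecfc$fdaa  a
    5  aeccdddedcecfc$fdaaaba  a
    6  baaeccdddedcecfc$fdaaa  a
    7  c$fdaaabaaeccdddedcecf  f
    8  ccdddedcecfc$fdaaabaae  e
    9  cdddedcecfc$fdaaabaaec  c
   10  cecfc$fdaaabaaeccddded  d
   11  cfc$fdaaabaaeccdddedce  e
   12  daaabaaeccdddedcecfc$f  f
   13  dcecfc$fdaaabaaeccddde  e
   14  dddedcecfc$fdaaabaaecc  c
   15  ddedcecfc$fdaaabaaeccd  d
   16  dedcecfc$fdaaabaaeccdd  d
   17  eccdddedcecfc$fdaaabaa  a
   18  ecfc$fdaaabaaeccdddedc  c
   19  edcecfc$fdaaabaaeccddd  d
   20  fc$fdaaabaaeccdddedcec  c
   21  fdaaabaaeccdddedcecfc$  $

cdabaaafecdefecddacdc$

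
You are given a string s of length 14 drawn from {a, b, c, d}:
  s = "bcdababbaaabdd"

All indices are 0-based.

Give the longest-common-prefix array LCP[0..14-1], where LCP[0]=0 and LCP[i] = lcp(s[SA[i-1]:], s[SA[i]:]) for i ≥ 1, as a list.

sorted suffixes:
  #0 SA[0]=8  'aaabdd'
  #1 SA[1]=9  'aabdd'
  #2 SA[2]=3  'ababbaaabdd'
  #3 SA[3]=5  'abbaaabdd'
  #4 SA[4]=10  'abdd'
  #5 SA[5]=7  'baaabdd'
  #6 SA[6]=4  'babbaaabdd'
  #7 SA[7]=6  'bbaaabdd'
  #8 SA[8]=0  'bcdababbaaabdd'
  #9 SA[9]=11  'bdd'
  #10 SA[10]=1  'cdababbaaabdd'
  #11 SA[11]=13  'd'
  #12 SA[12]=2  'dababbaaabdd'
  #13 SA[13]=12  'dd'

SA = [8, 9, 3, 5, 10, 7, 4, 6, 0, 11, 1, 13, 2, 12]
rank  pair      lcp
   1  s[8:],s[9:]  2  'aa'
   2  s[9:],s[3:]  1  'a'
   3  s[3:],s[5:]  2  'ab'
   4  s[5:],s[10:]  2  'ab'
   5  s[10:],s[7:]  0  ''
   6  s[7:],s[4:]  2  'ba'
   7  s[4:],s[6:]  1  'b'
   8  s[6:],s[0:]  1  'b'
   9  s[0:],s[11:]  1  'b'
  10  s[11:],s[1:]  0  ''
  11  s[1:],s[13:]  0  ''
  12  s[13:],s[2:]  1  'd'
  13  s[2:],s[12:]  1  'd'

[0, 2, 1, 2, 2, 0, 2, 1, 1, 1, 0, 0, 1, 1]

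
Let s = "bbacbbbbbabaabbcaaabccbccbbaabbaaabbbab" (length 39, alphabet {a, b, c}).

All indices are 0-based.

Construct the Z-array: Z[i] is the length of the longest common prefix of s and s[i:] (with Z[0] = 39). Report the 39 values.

Z[0]=39
i=1: fresh scan; Z[1]=1 grow→box=[1,2)
i=2: fresh scan; Z[2]=0
i=3: fresh scan; Z[3]=0
i=4: fresh scan; Z[4]=2 grow→box=[4,6)
i=5: min(r-i=1, Z[1]=1)=1; Z[5]=2 grow→box=[5,7)
i=6: min(r-i=1, Z[1]=1)=1; Z[6]=2 grow→box=[6,8)
i=7: min(r-i=1, Z[1]=1)=1; Z[7]=3 grow→box=[7,10)
i=8: min(r-i=2, Z[1]=1)=1; Z[8]=1
i=9: min(r-i=1, Z[2]=0)=0; Z[9]=0
i=10: fresh scan; Z[10]=1 grow→box=[10,11)
i=11: fresh scan; Z[11]=0
i=12: fresh scan; Z[12]=0
i=13: fresh scan; Z[13]=2 grow→box=[13,15)
i=14: min(r-i=1, Z[1]=1)=1; Z[14]=1
i=15: fresh scan; Z[15]=0
i=16: fresh scan; Z[16]=0
i=17: fresh scan; Z[17]=0
i=18: fresh scan; Z[18]=0
i=19: fresh scan; Z[19]=1 grow→box=[19,20)
i=20: fresh scan; Z[20]=0
i=21: fresh scan; Z[21]=0
i=22: fresh scan; Z[22]=1 grow→box=[22,23)
i=23: fresh scan; Z[23]=0
i=24: fresh scan; Z[24]=0
i=25: fresh scan; Z[25]=3 grow→box=[25,28)
i=26: min(r-i=2, Z[1]=1)=1; Z[26]=1
i=27: min(r-i=1, Z[2]=0)=0; Z[27]=0
i=28: fresh scan; Z[28]=0
i=29: fresh scan; Z[29]=3 grow→box=[29,32)
i=30: min(r-i=2, Z[1]=1)=1; Z[30]=1
i=31: min(r-i=1, Z[2]=0)=0; Z[31]=0
i=32: fresh scan; Z[32]=0
i=33: fresh scan; Z[33]=0
i=34: fresh scan; Z[34]=2 grow→box=[34,36)
i=35: min(r-i=1, Z[1]=1)=1; Z[35]=3 grow→box=[35,38)
i=36: min(r-i=2, Z[1]=1)=1; Z[36]=1
i=37: min(r-i=1, Z[2]=0)=0; Z[37]=0
i=38: fresh scan; Z[38]=1 grow→box=[38,39)

[39, 1, 0, 0, 2, 2, 2, 3, 1, 0, 1, 0, 0, 2, 1, 0, 0, 0, 0, 1, 0, 0, 1, 0, 0, 3, 1, 0, 0, 3, 1, 0, 0, 0, 2, 3, 1, 0, 1]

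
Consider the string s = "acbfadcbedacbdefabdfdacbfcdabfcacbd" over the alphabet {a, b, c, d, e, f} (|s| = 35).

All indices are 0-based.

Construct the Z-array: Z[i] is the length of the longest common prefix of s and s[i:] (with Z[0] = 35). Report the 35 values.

[35, 0, 0, 0, 1, 0, 0, 0, 0, 0, 3, 0, 0, 0, 0, 0, 1, 0, 0, 0, 0, 4, 0, 0, 0, 0, 0, 1, 0, 0, 0, 3, 0, 0, 0]

Z[0]=35
i=1: outside box; Z[1]=0
i=2: outside box; Z[2]=0
i=3: outside box; Z[3]=0
i=4: outside box; Z[4]=1 grow→box=[4,5)
i=5: outside box; Z[5]=0
i=6: outside box; Z[6]=0
i=7: outside box; Z[7]=0
i=8: outside box; Z[8]=0
i=9: outside box; Z[9]=0
i=10: outside box; Z[10]=3 grow→box=[10,13)
i=11: min(r-i=2, Z[1]=0)=0; Z[11]=0
i=12: min(r-i=1, Z[2]=0)=0; Z[12]=0
i=13: outside box; Z[13]=0
i=14: outside box; Z[14]=0
i=15: outside box; Z[15]=0
i=16: outside box; Z[16]=1 grow→box=[16,17)
i=17: outside box; Z[17]=0
i=18: outside box; Z[18]=0
i=19: outside box; Z[19]=0
i=20: outside box; Z[20]=0
i=21: outside box; Z[21]=4 grow→box=[21,25)
i=22: min(r-i=3, Z[1]=0)=0; Z[22]=0
i=23: min(r-i=2, Z[2]=0)=0; Z[23]=0
i=24: min(r-i=1, Z[3]=0)=0; Z[24]=0
i=25: outside box; Z[25]=0
i=26: outside box; Z[26]=0
i=27: outside box; Z[27]=1 grow→box=[27,28)
i=28: outside box; Z[28]=0
i=29: outside box; Z[29]=0
i=30: outside box; Z[30]=0
i=31: outside box; Z[31]=3 grow→box=[31,34)
i=32: min(r-i=2, Z[1]=0)=0; Z[32]=0
i=33: min(r-i=1, Z[2]=0)=0; Z[33]=0
i=34: outside box; Z[34]=0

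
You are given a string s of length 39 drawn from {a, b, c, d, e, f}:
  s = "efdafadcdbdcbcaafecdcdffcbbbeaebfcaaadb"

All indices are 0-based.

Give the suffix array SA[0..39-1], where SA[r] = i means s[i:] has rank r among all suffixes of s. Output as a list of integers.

sorted suffixes:
  #0 SA[0]=34  'aaadb'
  #1 SA[1]=35  'aadb'
  #2 SA[2]=14  'aafecdcdffcbbbeaebfcaaadb'
  #3 SA[3]=36  'adb'
  #4 SA[4]=5  'adcdbdcbcaafecdcdffcbbbeaebfcaaadb'
  #5 SA[5]=29  'aebfcaaadb'
  #6 SA[6]=3  'afadcdbdcbcaafecdcdffcbbbeaebfcaaadb'
  #7 SA[7]=15  'afecdcdffcbbbeaebfcaaadb'
  #8 SA[8]=38  'b'
  #9 SA[9]=25  'bbbeaebfcaaadb'
  #10 SA[10]=26  'bbeaebfcaaadb'
  #11 SA[11]=12  'bcaafecdcdffcbbbeaebfcaaadb'
  #12 SA[12]=9  'bdcbcaafecdcdffcbbbeaebfcaaadb'
  #13 SA[13]=27  'beaebfcaaadb'
  #14 SA[14]=31  'bfcaaadb'
  #15 SA[15]=33  'caaadb'
  #16 SA[16]=13  'caafecdcdffcbbbeaebfcaaadb'
  #17 SA[17]=24  'cbbbeaebfcaaadb'
  #18 SA[18]=11  'cbcaafecdcdffcbbbeaebfcaaadb'
  #19 SA[19]=7  'cdbdcbcaafecdcdffcbbbeaebfcaaadb'
  #20 SA[20]=18  'cdcdffcbbbeaebfcaaadb'
  #21 SA[21]=20  'cdffcbbbeaebfcaaadb'
  #22 SA[22]=2  'dafadcdbdcbcaafecdcdffcbbbeaebfcaaadb'
  #23 SA[23]=37  'db'
  #24 SA[24]=8  'dbdcbcaafecdcdffcbbbeaebfcaaadb'
  #25 SA[25]=10  'dcbcaafecdcdffcbbbeaebfcaaadb'
  #26 SA[26]=6  'dcdbdcbcaafecdcdffcbbbeaebfcaaadb'
  #27 SA[27]=19  'dcdffcbbbeaebfcaaadb'
  #28 SA[28]=21  'dffcbbbeaebfcaaadb'
  #29 SA[29]=28  'eaebfcaaadb'
  #30 SA[30]=30  'ebfcaaadb'
  #31 SA[31]=17  'ecdcdffcbbbeaebfcaaadb'
  #32 SA[32]=0  'efdafadcdbdcbcaafecdcdffcbbbeaebfcaaadb'
  #33 SA[33]=4  'fadcdbdcbcaafecdcdffcbbbeaebfcaaadb'
  #34 SA[34]=32  'fcaaadb'
  #35 SA[35]=23  'fcbbbeaebfcaaadb'
  #36 SA[36]=1  'fdafadcdbdcbcaafecdcdffcbbbeaebfcaaadb'
  #37 SA[37]=16  'fecdcdffcbbbeaebfcaaadb'
  #38 SA[38]=22  'ffcbbbeaebfcaaadb'

[34, 35, 14, 36, 5, 29, 3, 15, 38, 25, 26, 12, 9, 27, 31, 33, 13, 24, 11, 7, 18, 20, 2, 37, 8, 10, 6, 19, 21, 28, 30, 17, 0, 4, 32, 23, 1, 16, 22]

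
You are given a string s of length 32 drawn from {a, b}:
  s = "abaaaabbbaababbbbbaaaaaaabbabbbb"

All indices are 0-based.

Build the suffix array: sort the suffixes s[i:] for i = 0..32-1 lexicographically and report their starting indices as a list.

rank→(start, suffix):
  0 → (18, 'aaaaaaabbabbbb')
  1 → (19, 'aaaaaabbabbbb')
  2 → (20, 'aaaaabbabbbb')
  3 → (21, 'aaaabbabbbb')
  4 → (2, 'aaaabbbaababbbbbaaaaaaabbabbbb')
  5 → (22, 'aaabbabbbb')
  6 → (3, 'aaabbbaababbbbbaaaaaaabbabbbb')
  7 → (9, 'aababbbbbaaaaaaabbabbbb')
  8 → (23, 'aabbabbbb')
  9 → (4, 'aabbbaababbbbbaaaaaaabbabbbb')
  10 → (0, 'abaaaabbbaababbbbbaaaaaaabbabbbb')
  11 → (10, 'ababbbbbaaaaaaabbabbbb')
  12 → (24, 'abbabbbb')
  13 → (5, 'abbbaababbbbbaaaaaaabbabbbb')
  14 → (27, 'abbbb')
  15 → (12, 'abbbbbaaaaaaabbabbbb')
  16 → (31, 'b')
  17 → (17, 'baaaaaaabbabbbb')
  18 → (1, 'baaaabbbaababbbbbaaaaaaabbabbbb')
  19 → (8, 'baababbbbbaaaaaaabbabbbb')
  20 → (26, 'babbbb')
  21 → (11, 'babbbbbaaaaaaabbabbbb')
  22 → (30, 'bb')
  23 → (16, 'bbaaaaaaabbabbbb')
  24 → (7, 'bbaababbbbbaaaaaaabbabbbb')
  25 → (25, 'bbabbbb')
  26 → (29, 'bbb')
  27 → (15, 'bbbaaaaaaabbabbbb')
  28 → (6, 'bbbaababbbbbaaaaaaabbabbbb')
  29 → (28, 'bbbb')
  30 → (14, 'bbbbaaaaaaabbabbbb')
  31 → (13, 'bbbbbaaaaaaabbabbbb')

[18, 19, 20, 21, 2, 22, 3, 9, 23, 4, 0, 10, 24, 5, 27, 12, 31, 17, 1, 8, 26, 11, 30, 16, 7, 25, 29, 15, 6, 28, 14, 13]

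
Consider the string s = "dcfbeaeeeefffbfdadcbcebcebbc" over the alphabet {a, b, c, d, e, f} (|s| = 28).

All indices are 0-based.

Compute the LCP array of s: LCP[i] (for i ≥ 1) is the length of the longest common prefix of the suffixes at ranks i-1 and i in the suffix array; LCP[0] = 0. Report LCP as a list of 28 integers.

[0, 1, 0, 1, 2, 4, 1, 1, 0, 1, 1, 3, 1, 0, 1, 2, 0, 1, 2, 1, 3, 2, 1, 0, 2, 1, 1, 2]

rank→(start, suffix):
  0 → (16, 'adcbcebcebbc')
  1 → (5, 'aeeeefffbfdadcbcebcebbc')
  2 → (25, 'bbc')
  3 → (26, 'bc')
  4 → (22, 'bcebbc')
  5 → (19, 'bcebcebbc')
  6 → (3, 'beaeeeefffbfdadcbcebcebbc')
  7 → (13, 'bfdadcbcebcebbc')
  8 → (27, 'c')
  9 → (18, 'cbcebcebbc')
  10 → (23, 'cebbc')
  11 → (20, 'cebcebbc')
  12 → (1, 'cfbeaeeeefffbfdadcbcebcebbc')
  13 → (15, 'dadcbcebcebbc')
  14 → (17, 'dcbcebcebbc')
  15 → (0, 'dcfbeaeeeefffbfdadcbcebcebbc')
  16 → (4, 'eaeeeefffbfdadcbcebcebbc')
  17 → (24, 'ebbc')
  18 → (21, 'ebcebbc')
  19 → (6, 'eeeefffbfdadcbcebcebbc')
  20 → (7, 'eeefffbfdadcbcebcebbc')
  21 → (8, 'eefffbfdadcbcebcebbc')
  22 → (9, 'efffbfdadcbcebcebbc')
  23 → (2, 'fbeaeeeefffbfdadcbcebcebbc')
  24 → (12, 'fbfdadcbcebcebbc')
  25 → (14, 'fdadcbcebcebbc')
  26 → (11, 'ffbfdadcbcebcebbc')
  27 → (10, 'fffbfdadcbcebcebbc')

SA = [16, 5, 25, 26, 22, 19, 3, 13, 27, 18, 23, 20, 1, 15, 17, 0, 4, 24, 21, 6, 7, 8, 9, 2, 12, 14, 11, 10]
i: (SA[i-1],SA[i]) lcp shared
  1: (16,5) 1 'a'
  2: (5,25) 0 ''
  3: (25,26) 1 'b'
  4: (26,22) 2 'bc'
  5: (22,19) 4 'bceb'
  6: (19,3) 1 'b'
  7: (3,13) 1 'b'
  8: (13,27) 0 ''
  9: (27,18) 1 'c'
  10: (18,23) 1 'c'
  11: (23,20) 3 'ceb'
  12: (20,1) 1 'c'
  13: (1,15) 0 ''
  14: (15,17) 1 'd'
  15: (17,0) 2 'dc'
  16: (0,4) 0 ''
  17: (4,24) 1 'e'
  18: (24,21) 2 'eb'
  19: (21,6) 1 'e'
  20: (6,7) 3 'eee'
  21: (7,8) 2 'ee'
  22: (8,9) 1 'e'
  23: (9,2) 0 ''
  24: (2,12) 2 'fb'
  25: (12,14) 1 'f'
  26: (14,11) 1 'f'
  27: (11,10) 2 'ff'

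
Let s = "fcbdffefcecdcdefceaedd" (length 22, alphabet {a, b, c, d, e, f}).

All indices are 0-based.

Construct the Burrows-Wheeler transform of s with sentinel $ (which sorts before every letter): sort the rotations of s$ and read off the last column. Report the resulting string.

rank  rotation                 last
    0  $fcbdffefcecdcdefceaedd  d
    1  aedd$fcbdffefcecdcdefce  e
    2  bdffefcecdcdefceaedd$fc  c
    3  cbdffefcecdcdefceaedd$f  f
    4  cdcdefceaedd$fcbdffefce  e
    5  cdefceaedd$fcbdffefcecd  d
    6  ceaedd$fcbdffefcecdcdef  f
    7  cecdcdefceaedd$fcbdffef  f
    8  d$fcbdffefcecdcdefceaed  d
    9  dcdefceaedd$fcbdffefcec  c
   10  dd$fcbdffefcecdcdefceae  e
   11  defceaedd$fcbdffefcecdc  c
   12  dffefcecdcdefceaedd$fcb  b
   13  eaedd$fcbdffefcecdcdefc  c
   14  ecdcdefceaedd$fcbdffefc  c
   15  edd$fcbdffefcecdcdefcea  a
   16  efceaedd$fcbdffefcecdcd  d
   17  efcecdcdefceaedd$fcbdff  f
   18  fcbdffefcecdcdefceaedd$  $
   19  fceaedd$fcbdffefcecdcde  e
   20  fcecdcdefceaedd$fcbdffe  e
   21  fefcecdcdefceaedd$fcbdf  f
   22  ffefcecdcdefceaedd$fcbd  d

decfedffdcecbccadf$eefd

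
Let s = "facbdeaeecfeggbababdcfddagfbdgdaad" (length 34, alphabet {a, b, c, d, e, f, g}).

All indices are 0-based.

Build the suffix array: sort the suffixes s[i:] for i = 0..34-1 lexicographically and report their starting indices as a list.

[31, 15, 17, 1, 32, 6, 24, 14, 16, 18, 3, 27, 2, 20, 9, 33, 30, 23, 19, 22, 4, 28, 5, 8, 7, 11, 0, 26, 21, 10, 13, 29, 25, 12]

rank | idx | suffix
   0 |  31 | aad
   1 |  15 | ababdcfddagfbdgdaad
   2 |  17 | abdcfddagfbdgdaad
   3 |   1 | acbdeaeecfeggbababdcfddagfbdgdaad
   4 |  32 | ad
   5 |   6 | aeecfeggbababdcfddagfbdgdaad
   6 |  24 | agfbdgdaad
   7 |  14 | bababdcfddagfbdgdaad
   8 |  16 | babdcfddagfbdgdaad
   9 |  18 | bdcfddagfbdgdaad
  10 |   3 | bdeaeecfeggbababdcfddagfbdgdaad
  11 |  27 | bdgdaad
  12 |   2 | cbdeaeecfeggbababdcfddagfbdgdaad
  13 |  20 | cfddagfbdgdaad
  14 |   9 | cfeggbababdcfddagfbdgdaad
  15 |  33 | d
  16 |  30 | daad
  17 |  23 | dagfbdgdaad
  18 |  19 | dcfddagfbdgdaad
  19 |  22 | ddagfbdgdaad
  20 |   4 | deaeecfeggbababdcfddagfbdgdaad
  21 |  28 | dgdaad
  22 |   5 | eaeecfeggbababdcfddagfbdgdaad
  23 |   8 | ecfeggbababdcfddagfbdgdaad
  24 |   7 | eecfeggbababdcfddagfbdgdaad
  25 |  11 | eggbababdcfddagfbdgdaad
  26 |   0 | facbdeaeecfeggbababdcfddagfbdgdaad
  27 |  26 | fbdgdaad
  28 |  21 | fddagfbdgdaad
  29 |  10 | feggbababdcfddagfbdgdaad
  30 |  13 | gbababdcfddagfbdgdaad
  31 |  29 | gdaad
  32 |  25 | gfbdgdaad
  33 |  12 | ggbababdcfddagfbdgdaad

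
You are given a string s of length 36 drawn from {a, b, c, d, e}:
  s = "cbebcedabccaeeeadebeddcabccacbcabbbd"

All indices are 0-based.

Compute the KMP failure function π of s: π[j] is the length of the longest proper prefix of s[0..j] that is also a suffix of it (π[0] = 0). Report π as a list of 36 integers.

π[0] = 0
j=1 s[j]='b': π[1]=0 (border '')
j=2 s[j]='e': π[2]=0 (border '')
j=3 s[j]='b': π[3]=0 (border '')
j=4 s[j]='c': π[4]=1 (border 'c')
j=5 s[j]='e': k: 1→0; π[5]=0 (border '')
j=6 s[j]='d': π[6]=0 (border '')
j=7 s[j]='a': π[7]=0 (border '')
j=8 s[j]='b': π[8]=0 (border '')
j=9 s[j]='c': π[9]=1 (border 'c')
j=10 s[j]='c': k: 1→0; π[10]=1 (border 'c')
j=11 s[j]='a': k: 1→0; π[11]=0 (border '')
j=12 s[j]='e': π[12]=0 (border '')
j=13 s[j]='e': π[13]=0 (border '')
j=14 s[j]='e': π[14]=0 (border '')
j=15 s[j]='a': π[15]=0 (border '')
j=16 s[j]='d': π[16]=0 (border '')
j=17 s[j]='e': π[17]=0 (border '')
j=18 s[j]='b': π[18]=0 (border '')
j=19 s[j]='e': π[19]=0 (border '')
j=20 s[j]='d': π[20]=0 (border '')
j=21 s[j]='d': π[21]=0 (border '')
j=22 s[j]='c': π[22]=1 (border 'c')
j=23 s[j]='a': k: 1→0; π[23]=0 (border '')
j=24 s[j]='b': π[24]=0 (border '')
j=25 s[j]='c': π[25]=1 (border 'c')
j=26 s[j]='c': k: 1→0; π[26]=1 (border 'c')
j=27 s[j]='a': k: 1→0; π[27]=0 (border '')
j=28 s[j]='c': π[28]=1 (border 'c')
j=29 s[j]='b': π[29]=2 (border 'cb')
j=30 s[j]='c': k: 2→0; π[30]=1 (border 'c')
j=31 s[j]='a': k: 1→0; π[31]=0 (border '')
j=32 s[j]='b': π[32]=0 (border '')
j=33 s[j]='b': π[33]=0 (border '')
j=34 s[j]='b': π[34]=0 (border '')
j=35 s[j]='d': π[35]=0 (border '')

[0, 0, 0, 0, 1, 0, 0, 0, 0, 1, 1, 0, 0, 0, 0, 0, 0, 0, 0, 0, 0, 0, 1, 0, 0, 1, 1, 0, 1, 2, 1, 0, 0, 0, 0, 0]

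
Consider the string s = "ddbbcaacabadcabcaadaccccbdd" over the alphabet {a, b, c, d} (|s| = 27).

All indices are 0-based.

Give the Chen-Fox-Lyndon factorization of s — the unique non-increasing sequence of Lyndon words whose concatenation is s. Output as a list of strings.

emit factor 1: 'd' (i=0, period=1)
emit factor 2: 'd' (i=1, period=1)
emit factor 3: 'bbc' (i=2, period=3)
emit factor 4: 'aacabadcabcaadaccccbdd' (i=5, period=22)

["d", "d", "bbc", "aacabadcabcaadaccccbdd"]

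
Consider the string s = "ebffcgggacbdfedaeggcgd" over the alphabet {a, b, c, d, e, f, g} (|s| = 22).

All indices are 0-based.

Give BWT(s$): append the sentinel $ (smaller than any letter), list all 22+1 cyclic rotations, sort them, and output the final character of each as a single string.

rank  rotation                 last
    0  $ebffcgggacbdfedaeggcgd  d
    1  acbdfedaeggcgd$ebffcggg  g
    2  aeggcgd$ebffcgggacbdfed  d
    3  bdfedaeggcgd$ebffcgggac  c
    4  bffcgggacbdfedaeggcgd$e  e
    5  cbdfedaeggcgd$ebffcggga  a
    6  cgd$ebffcgggacbdfedaegg  g
    7  cgggacbdfedaeggcgd$ebff  f
    8  d$ebffcgggacbdfedaeggcg  g
    9  daeggcgd$ebffcgggacbdfe  e
   10  dfedaeggcgd$ebffcgggacb  b
   11  ebffcgggacbdfedaeggcgd$  $
   12  edaeggcgd$ebffcgggacbdf  f
   13  eggcgd$ebffcgggacbdfeda  a
   14  fcgggacbdfedaeggcgd$ebf  f
   15  fedaeggcgd$ebffcgggacbd  d
   16  ffcgggacbdfedaeggcgd$eb  b
   17  gacbdfedaeggcgd$ebffcgg  g
   18  gcgd$ebffcgggacbdfedaeg  g
   19  gd$ebffcgggacbdfedaeggc  c
   20  ggacbdfedaeggcgd$ebffcg  g
   21  ggcgd$ebffcgggacbdfedae  e
   22  gggacbdfedaeggcgd$ebffc  c

dgdceagfgeb$fafdbggcgec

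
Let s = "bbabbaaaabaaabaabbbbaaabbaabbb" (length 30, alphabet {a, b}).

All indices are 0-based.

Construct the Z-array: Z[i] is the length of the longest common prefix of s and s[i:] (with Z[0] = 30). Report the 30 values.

[30, 1, 0, 3, 1, 0, 0, 0, 0, 1, 0, 0, 0, 1, 0, 0, 2, 2, 3, 1, 0, 0, 0, 3, 1, 0, 0, 2, 2, 1]

Z[0]=30
i=1: fresh scan; Z[1]=1 grow→box=[1,2)
i=2: fresh scan; Z[2]=0
i=3: fresh scan; Z[3]=3 grow→box=[3,6)
i=4: min(r-i=2, Z[1]=1)=1; Z[4]=1
i=5: min(r-i=1, Z[2]=0)=0; Z[5]=0
i=6: fresh scan; Z[6]=0
i=7: fresh scan; Z[7]=0
i=8: fresh scan; Z[8]=0
i=9: fresh scan; Z[9]=1 grow→box=[9,10)
i=10: fresh scan; Z[10]=0
i=11: fresh scan; Z[11]=0
i=12: fresh scan; Z[12]=0
i=13: fresh scan; Z[13]=1 grow→box=[13,14)
i=14: fresh scan; Z[14]=0
i=15: fresh scan; Z[15]=0
i=16: fresh scan; Z[16]=2 grow→box=[16,18)
i=17: min(r-i=1, Z[1]=1)=1; Z[17]=2 grow→box=[17,19)
i=18: min(r-i=1, Z[1]=1)=1; Z[18]=3 grow→box=[18,21)
i=19: min(r-i=2, Z[1]=1)=1; Z[19]=1
i=20: min(r-i=1, Z[2]=0)=0; Z[20]=0
i=21: fresh scan; Z[21]=0
i=22: fresh scan; Z[22]=0
i=23: fresh scan; Z[23]=3 grow→box=[23,26)
i=24: min(r-i=2, Z[1]=1)=1; Z[24]=1
i=25: min(r-i=1, Z[2]=0)=0; Z[25]=0
i=26: fresh scan; Z[26]=0
i=27: fresh scan; Z[27]=2 grow→box=[27,29)
i=28: min(r-i=1, Z[1]=1)=1; Z[28]=2 grow→box=[28,30)
i=29: min(r-i=1, Z[1]=1)=1; Z[29]=1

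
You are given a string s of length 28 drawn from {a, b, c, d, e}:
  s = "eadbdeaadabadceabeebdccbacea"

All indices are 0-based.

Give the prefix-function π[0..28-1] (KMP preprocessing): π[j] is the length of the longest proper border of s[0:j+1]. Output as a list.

[0, 0, 0, 0, 0, 1, 2, 0, 0, 0, 0, 0, 0, 0, 1, 2, 0, 1, 1, 0, 0, 0, 0, 0, 0, 0, 1, 2]

π[0] = 0
j=1 s[j]='a': π[1]=0 (border '')
j=2 s[j]='d': π[2]=0 (border '')
j=3 s[j]='b': π[3]=0 (border '')
j=4 s[j]='d': π[4]=0 (border '')
j=5 s[j]='e': π[5]=1 (border 'e')
j=6 s[j]='a': π[6]=2 (border 'ea')
j=7 s[j]='a': k: 2→0; π[7]=0 (border '')
j=8 s[j]='d': π[8]=0 (border '')
j=9 s[j]='a': π[9]=0 (border '')
j=10 s[j]='b': π[10]=0 (border '')
j=11 s[j]='a': π[11]=0 (border '')
j=12 s[j]='d': π[12]=0 (border '')
j=13 s[j]='c': π[13]=0 (border '')
j=14 s[j]='e': π[14]=1 (border 'e')
j=15 s[j]='a': π[15]=2 (border 'ea')
j=16 s[j]='b': k: 2→0; π[16]=0 (border '')
j=17 s[j]='e': π[17]=1 (border 'e')
j=18 s[j]='e': k: 1→0; π[18]=1 (border 'e')
j=19 s[j]='b': k: 1→0; π[19]=0 (border '')
j=20 s[j]='d': π[20]=0 (border '')
j=21 s[j]='c': π[21]=0 (border '')
j=22 s[j]='c': π[22]=0 (border '')
j=23 s[j]='b': π[23]=0 (border '')
j=24 s[j]='a': π[24]=0 (border '')
j=25 s[j]='c': π[25]=0 (border '')
j=26 s[j]='e': π[26]=1 (border 'e')
j=27 s[j]='a': π[27]=2 (border 'ea')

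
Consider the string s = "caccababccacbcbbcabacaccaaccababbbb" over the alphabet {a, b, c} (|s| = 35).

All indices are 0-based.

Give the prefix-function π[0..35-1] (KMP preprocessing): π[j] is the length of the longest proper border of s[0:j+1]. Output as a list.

π[0] = 0
j=1 s[j]='a': π[1]=0 (border '')
j=2 s[j]='c': π[2]=1 (border 'c')
j=3 s[j]='c': k: 1→0; π[3]=1 (border 'c')
j=4 s[j]='a': π[4]=2 (border 'ca')
j=5 s[j]='b': k: 2→0; π[5]=0 (border '')
j=6 s[j]='a': π[6]=0 (border '')
j=7 s[j]='b': π[7]=0 (border '')
j=8 s[j]='c': π[8]=1 (border 'c')
j=9 s[j]='c': k: 1→0; π[9]=1 (border 'c')
j=10 s[j]='a': π[10]=2 (border 'ca')
j=11 s[j]='c': π[11]=3 (border 'cac')
j=12 s[j]='b': k: 3→1→0; π[12]=0 (border '')
j=13 s[j]='c': π[13]=1 (border 'c')
j=14 s[j]='b': k: 1→0; π[14]=0 (border '')
j=15 s[j]='b': π[15]=0 (border '')
j=16 s[j]='c': π[16]=1 (border 'c')
j=17 s[j]='a': π[17]=2 (border 'ca')
j=18 s[j]='b': k: 2→0; π[18]=0 (border '')
j=19 s[j]='a': π[19]=0 (border '')
j=20 s[j]='c': π[20]=1 (border 'c')
j=21 s[j]='a': π[21]=2 (border 'ca')
j=22 s[j]='c': π[22]=3 (border 'cac')
j=23 s[j]='c': π[23]=4 (border 'cacc')
j=24 s[j]='a': π[24]=5 (border 'cacca')
j=25 s[j]='a': k: 5→2→0; π[25]=0 (border '')
j=26 s[j]='c': π[26]=1 (border 'c')
j=27 s[j]='c': k: 1→0; π[27]=1 (border 'c')
j=28 s[j]='a': π[28]=2 (border 'ca')
j=29 s[j]='b': k: 2→0; π[29]=0 (border '')
j=30 s[j]='a': π[30]=0 (border '')
j=31 s[j]='b': π[31]=0 (border '')
j=32 s[j]='b': π[32]=0 (border '')
j=33 s[j]='b': π[33]=0 (border '')
j=34 s[j]='b': π[34]=0 (border '')

[0, 0, 1, 1, 2, 0, 0, 0, 1, 1, 2, 3, 0, 1, 0, 0, 1, 2, 0, 0, 1, 2, 3, 4, 5, 0, 1, 1, 2, 0, 0, 0, 0, 0, 0]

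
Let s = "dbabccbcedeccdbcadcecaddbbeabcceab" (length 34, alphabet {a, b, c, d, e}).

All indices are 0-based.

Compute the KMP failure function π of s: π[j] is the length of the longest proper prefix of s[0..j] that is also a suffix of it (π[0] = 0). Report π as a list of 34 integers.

[0, 0, 0, 0, 0, 0, 0, 0, 0, 1, 0, 0, 0, 1, 2, 0, 0, 1, 0, 0, 0, 0, 1, 1, 2, 0, 0, 0, 0, 0, 0, 0, 0, 0]

π[0] = 0
j=1 s[j]='b': π[1]=0 (border '')
j=2 s[j]='a': π[2]=0 (border '')
j=3 s[j]='b': π[3]=0 (border '')
j=4 s[j]='c': π[4]=0 (border '')
j=5 s[j]='c': π[5]=0 (border '')
j=6 s[j]='b': π[6]=0 (border '')
j=7 s[j]='c': π[7]=0 (border '')
j=8 s[j]='e': π[8]=0 (border '')
j=9 s[j]='d': π[9]=1 (border 'd')
j=10 s[j]='e': k: 1→0; π[10]=0 (border '')
j=11 s[j]='c': π[11]=0 (border '')
j=12 s[j]='c': π[12]=0 (border '')
j=13 s[j]='d': π[13]=1 (border 'd')
j=14 s[j]='b': π[14]=2 (border 'db')
j=15 s[j]='c': k: 2→0; π[15]=0 (border '')
j=16 s[j]='a': π[16]=0 (border '')
j=17 s[j]='d': π[17]=1 (border 'd')
j=18 s[j]='c': k: 1→0; π[18]=0 (border '')
j=19 s[j]='e': π[19]=0 (border '')
j=20 s[j]='c': π[20]=0 (border '')
j=21 s[j]='a': π[21]=0 (border '')
j=22 s[j]='d': π[22]=1 (border 'd')
j=23 s[j]='d': k: 1→0; π[23]=1 (border 'd')
j=24 s[j]='b': π[24]=2 (border 'db')
j=25 s[j]='b': k: 2→0; π[25]=0 (border '')
j=26 s[j]='e': π[26]=0 (border '')
j=27 s[j]='a': π[27]=0 (border '')
j=28 s[j]='b': π[28]=0 (border '')
j=29 s[j]='c': π[29]=0 (border '')
j=30 s[j]='c': π[30]=0 (border '')
j=31 s[j]='e': π[31]=0 (border '')
j=32 s[j]='a': π[32]=0 (border '')
j=33 s[j]='b': π[33]=0 (border '')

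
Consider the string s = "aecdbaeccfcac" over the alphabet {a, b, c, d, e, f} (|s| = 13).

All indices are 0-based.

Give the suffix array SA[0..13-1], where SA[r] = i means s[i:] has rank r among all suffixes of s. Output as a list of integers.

[11, 5, 0, 4, 12, 10, 7, 2, 8, 3, 6, 1, 9]

rank→(start, suffix):
  0 → (11, 'ac')
  1 → (5, 'aeccfcac')
  2 → (0, 'aecdbaeccfcac')
  3 → (4, 'baeccfcac')
  4 → (12, 'c')
  5 → (10, 'cac')
  6 → (7, 'ccfcac')
  7 → (2, 'cdbaeccfcac')
  8 → (8, 'cfcac')
  9 → (3, 'dbaeccfcac')
  10 → (6, 'eccfcac')
  11 → (1, 'ecdbaeccfcac')
  12 → (9, 'fcac')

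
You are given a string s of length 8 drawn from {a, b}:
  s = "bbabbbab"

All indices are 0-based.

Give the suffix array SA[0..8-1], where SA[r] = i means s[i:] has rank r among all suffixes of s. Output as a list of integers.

[6, 2, 7, 5, 1, 4, 0, 3]

sorted suffixes:
  #0 SA[0]=6  'ab'
  #1 SA[1]=2  'abbbab'
  #2 SA[2]=7  'b'
  #3 SA[3]=5  'bab'
  #4 SA[4]=1  'babbbab'
  #5 SA[5]=4  'bbab'
  #6 SA[6]=0  'bbabbbab'
  #7 SA[7]=3  'bbbab'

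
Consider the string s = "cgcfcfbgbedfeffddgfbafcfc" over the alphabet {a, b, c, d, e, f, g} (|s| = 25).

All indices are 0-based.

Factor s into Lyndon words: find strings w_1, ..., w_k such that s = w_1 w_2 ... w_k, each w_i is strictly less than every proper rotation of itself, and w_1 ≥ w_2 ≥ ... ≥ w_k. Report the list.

emit factor 1: 'cg' (i=0, period=2)
emit factor 2: 'cf' (i=2, period=2)
emit factor 3: 'cf' (i=4, period=2)
emit factor 4: 'bg' (i=6, period=2)
emit factor 5: 'bedfeffddgf' (i=8, period=11)
emit factor 6: 'b' (i=19, period=1)
emit factor 7: 'afcfc' (i=20, period=5)

["cg", "cf", "cf", "bg", "bedfeffddgf", "b", "afcfc"]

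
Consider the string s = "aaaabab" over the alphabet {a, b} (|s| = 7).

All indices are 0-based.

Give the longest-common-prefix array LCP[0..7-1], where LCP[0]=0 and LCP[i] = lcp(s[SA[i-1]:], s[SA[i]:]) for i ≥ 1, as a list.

sorted suffixes:
  #0 SA[0]=0  'aaaabab'
  #1 SA[1]=1  'aaabab'
  #2 SA[2]=2  'aabab'
  #3 SA[3]=5  'ab'
  #4 SA[4]=3  'abab'
  #5 SA[5]=6  'b'
  #6 SA[6]=4  'bab'

SA = [0, 1, 2, 5, 3, 6, 4]
rank  pair      lcp
   1  s[0:],s[1:]  3  'aaa'
   2  s[1:],s[2:]  2  'aa'
   3  s[2:],s[5:]  1  'a'
   4  s[5:],s[3:]  2  'ab'
   5  s[3:],s[6:]  0  ''
   6  s[6:],s[4:]  1  'b'

[0, 3, 2, 1, 2, 0, 1]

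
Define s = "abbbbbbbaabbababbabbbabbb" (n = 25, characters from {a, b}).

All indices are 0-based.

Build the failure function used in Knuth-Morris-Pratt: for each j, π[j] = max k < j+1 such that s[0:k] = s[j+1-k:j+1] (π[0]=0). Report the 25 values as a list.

π[0] = 0
j=1 s[j]='b': π[1]=0 (border '')
j=2 s[j]='b': π[2]=0 (border '')
j=3 s[j]='b': π[3]=0 (border '')
j=4 s[j]='b': π[4]=0 (border '')
j=5 s[j]='b': π[5]=0 (border '')
j=6 s[j]='b': π[6]=0 (border '')
j=7 s[j]='b': π[7]=0 (border '')
j=8 s[j]='a': π[8]=1 (border 'a')
j=9 s[j]='a': k: 1→0; π[9]=1 (border 'a')
j=10 s[j]='b': π[10]=2 (border 'ab')
j=11 s[j]='b': π[11]=3 (border 'abb')
j=12 s[j]='a': k: 3→0; π[12]=1 (border 'a')
j=13 s[j]='b': π[13]=2 (border 'ab')
j=14 s[j]='a': k: 2→0; π[14]=1 (border 'a')
j=15 s[j]='b': π[15]=2 (border 'ab')
j=16 s[j]='b': π[16]=3 (border 'abb')
j=17 s[j]='a': k: 3→0; π[17]=1 (border 'a')
j=18 s[j]='b': π[18]=2 (border 'ab')
j=19 s[j]='b': π[19]=3 (border 'abb')
j=20 s[j]='b': π[20]=4 (border 'abbb')
j=21 s[j]='a': k: 4→0; π[21]=1 (border 'a')
j=22 s[j]='b': π[22]=2 (border 'ab')
j=23 s[j]='b': π[23]=3 (border 'abb')
j=24 s[j]='b': π[24]=4 (border 'abbb')

[0, 0, 0, 0, 0, 0, 0, 0, 1, 1, 2, 3, 1, 2, 1, 2, 3, 1, 2, 3, 4, 1, 2, 3, 4]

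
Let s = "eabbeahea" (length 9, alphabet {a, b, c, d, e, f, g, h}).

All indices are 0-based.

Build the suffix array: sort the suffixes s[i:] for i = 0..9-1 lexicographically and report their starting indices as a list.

rank→(start, suffix):
  0 → (8, 'a')
  1 → (1, 'abbeahea')
  2 → (5, 'ahea')
  3 → (2, 'bbeahea')
  4 → (3, 'beahea')
  5 → (7, 'ea')
  6 → (0, 'eabbeahea')
  7 → (4, 'eahea')
  8 → (6, 'hea')

[8, 1, 5, 2, 3, 7, 0, 4, 6]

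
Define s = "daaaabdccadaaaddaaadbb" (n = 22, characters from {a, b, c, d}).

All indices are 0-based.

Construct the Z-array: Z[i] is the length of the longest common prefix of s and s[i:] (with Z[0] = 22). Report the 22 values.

[22, 0, 0, 0, 0, 0, 1, 0, 0, 0, 4, 0, 0, 0, 1, 4, 0, 0, 0, 1, 0, 0]

Z[0]=22
i=1: fresh scan; Z[1]=0
i=2: fresh scan; Z[2]=0
i=3: fresh scan; Z[3]=0
i=4: fresh scan; Z[4]=0
i=5: fresh scan; Z[5]=0
i=6: fresh scan; Z[6]=1 scan→box=[6,7)
i=7: fresh scan; Z[7]=0
i=8: fresh scan; Z[8]=0
i=9: fresh scan; Z[9]=0
i=10: fresh scan; Z[10]=4 scan→box=[10,14)
i=11: min(r-i=3, Z[1]=0)=0; Z[11]=0
i=12: min(r-i=2, Z[2]=0)=0; Z[12]=0
i=13: min(r-i=1, Z[3]=0)=0; Z[13]=0
i=14: fresh scan; Z[14]=1 scan→box=[14,15)
i=15: fresh scan; Z[15]=4 scan→box=[15,19)
i=16: min(r-i=3, Z[1]=0)=0; Z[16]=0
i=17: min(r-i=2, Z[2]=0)=0; Z[17]=0
i=18: min(r-i=1, Z[3]=0)=0; Z[18]=0
i=19: fresh scan; Z[19]=1 scan→box=[19,20)
i=20: fresh scan; Z[20]=0
i=21: fresh scan; Z[21]=0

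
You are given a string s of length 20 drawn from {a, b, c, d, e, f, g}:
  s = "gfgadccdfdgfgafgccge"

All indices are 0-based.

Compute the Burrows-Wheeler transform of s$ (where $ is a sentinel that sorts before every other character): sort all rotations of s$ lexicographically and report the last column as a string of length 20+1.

rank  rotation               last
    0  $gfgadccdfdgfgafgccge  e
    1  adccdfdgfgafgccge$gfg  g
    2  afgccge$gfgadccdfdgfg  g
    3  ccdfdgfgafgccge$gfgad  d
    4  ccge$gfgadccdfdgfgafg  g
    5  cdfdgfgafgccge$gfgadc  c
    6  cge$gfgadccdfdgfgafgc  c
    7  dccdfdgfgafgccge$gfga  a
    8  dfdgfgafgccge$gfgadcc  c
    9  dgfgafgccge$gfgadccdf  f
   10  e$gfgadccdfdgfgafgccg  g
   11  fdgfgafgccge$gfgadccd  d
   12  fgadccdfdgfgafgccge$g  g
   13  fgafgccge$gfgadccdfdg  g
   14  fgccge$gfgadccdfdgfga  a
   15  gadccdfdgfgafgccge$gf  f
   16  gafgccge$gfgadccdfdgf  f
   17  gccge$gfgadccdfdgfgaf  f
   18  ge$gfgadccdfdgfgafgcc  c
   19  gfgadccdfdgfgafgccge$  $
   20  gfgafgccge$gfgadccdfd  d

eggdgccacfgdggafffc$d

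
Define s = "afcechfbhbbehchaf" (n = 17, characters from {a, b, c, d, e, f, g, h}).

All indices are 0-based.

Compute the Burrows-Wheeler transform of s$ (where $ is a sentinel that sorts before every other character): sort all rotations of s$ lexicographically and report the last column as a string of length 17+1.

fh$hbffhecbahacbec

rank  rotation            last
    0  $afcechfbhbbehchaf  f
    1  af$afcechfbhbbehch  h
    2  afcechfbhbbehchaf$  $
    3  bbehchaf$afcechfbh  h
    4  behchaf$afcechfbhb  b
    5  bhbbehchaf$afcechf  f
    6  cechfbhbbehchaf$af  f
    7  chaf$afcechfbhbbeh  h
    8  chfbhbbehchaf$afce  e
    9  echfbhbbehchaf$afc  c
   10  ehchaf$afcechfbhbb  b
   11  f$afcechfbhbbehcha  a
   12  fbhbbehchaf$afcech  h
   13  fcechfbhbbehchaf$a  a
   14  haf$afcechfbhbbehc  c
   15  hbbehchaf$afcechfb  b
   16  hchaf$afcechfbhbbe  e
   17  hfbhbbehchaf$afcec  c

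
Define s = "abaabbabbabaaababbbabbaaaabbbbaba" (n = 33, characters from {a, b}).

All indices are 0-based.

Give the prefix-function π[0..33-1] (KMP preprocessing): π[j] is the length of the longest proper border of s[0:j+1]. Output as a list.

π[0] = 0
j=1 s[j]='b': π[1]=0 (border '')
j=2 s[j]='a': π[2]=1 (border 'a')
j=3 s[j]='a': k: 1→0; π[3]=1 (border 'a')
j=4 s[j]='b': π[4]=2 (border 'ab')
j=5 s[j]='b': k: 2→0; π[5]=0 (border '')
j=6 s[j]='a': π[6]=1 (border 'a')
j=7 s[j]='b': π[7]=2 (border 'ab')
j=8 s[j]='b': k: 2→0; π[8]=0 (border '')
j=9 s[j]='a': π[9]=1 (border 'a')
j=10 s[j]='b': π[10]=2 (border 'ab')
j=11 s[j]='a': π[11]=3 (border 'aba')
j=12 s[j]='a': π[12]=4 (border 'abaa')
j=13 s[j]='a': k: 4→1→0; π[13]=1 (border 'a')
j=14 s[j]='b': π[14]=2 (border 'ab')
j=15 s[j]='a': π[15]=3 (border 'aba')
j=16 s[j]='b': k: 3→1; π[16]=2 (border 'ab')
j=17 s[j]='b': k: 2→0; π[17]=0 (border '')
j=18 s[j]='b': π[18]=0 (border '')
j=19 s[j]='a': π[19]=1 (border 'a')
j=20 s[j]='b': π[20]=2 (border 'ab')
j=21 s[j]='b': k: 2→0; π[21]=0 (border '')
j=22 s[j]='a': π[22]=1 (border 'a')
j=23 s[j]='a': k: 1→0; π[23]=1 (border 'a')
j=24 s[j]='a': k: 1→0; π[24]=1 (border 'a')
j=25 s[j]='a': k: 1→0; π[25]=1 (border 'a')
j=26 s[j]='b': π[26]=2 (border 'ab')
j=27 s[j]='b': k: 2→0; π[27]=0 (border '')
j=28 s[j]='b': π[28]=0 (border '')
j=29 s[j]='b': π[29]=0 (border '')
j=30 s[j]='a': π[30]=1 (border 'a')
j=31 s[j]='b': π[31]=2 (border 'ab')
j=32 s[j]='a': π[32]=3 (border 'aba')

[0, 0, 1, 1, 2, 0, 1, 2, 0, 1, 2, 3, 4, 1, 2, 3, 2, 0, 0, 1, 2, 0, 1, 1, 1, 1, 2, 0, 0, 0, 1, 2, 3]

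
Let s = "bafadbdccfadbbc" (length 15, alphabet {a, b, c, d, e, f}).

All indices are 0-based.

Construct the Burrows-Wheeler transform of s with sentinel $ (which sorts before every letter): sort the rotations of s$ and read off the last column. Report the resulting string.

rank  rotation          last
    0  $bafadbdccfadbbc  c
    1  adbbc$bafadbdccf  f
    2  adbdccfadbbc$baf  f
    3  afadbdccfadbbc$b  b
    4  bafadbdccfadbbc$  $
    5  bbc$bafadbdccfad  d
    6  bc$bafadbdccfadb  b
    7  bdccfadbbc$bafad  d
    8  c$bafadbdccfadbb  b
    9  ccfadbbc$bafadbd  d
   10  cfadbbc$bafadbdc  c
   11  dbbc$bafadbdccfa  a
   12  dbdccfadbbc$bafa  a
   13  dccfadbbc$bafadb  b
   14  fadbbc$bafadbdcc  c
   15  fadbdccfadbbc$ba  a

cffb$dbdbdcaabca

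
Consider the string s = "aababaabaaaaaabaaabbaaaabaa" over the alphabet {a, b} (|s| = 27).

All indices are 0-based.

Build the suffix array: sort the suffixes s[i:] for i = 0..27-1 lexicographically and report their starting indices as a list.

[26, 25, 8, 9, 20, 10, 21, 11, 15, 22, 5, 12, 0, 16, 23, 6, 13, 3, 1, 17, 24, 7, 19, 14, 4, 2, 18]

sorted suffixes:
  #0 SA[0]=26  'a'
  #1 SA[1]=25  'aa'
  #2 SA[2]=8  'aaaaaabaaabbaaaabaa'
  #3 SA[3]=9  'aaaaabaaabbaaaabaa'
  #4 SA[4]=20  'aaaabaa'
  #5 SA[5]=10  'aaaabaaabbaaaabaa'
  #6 SA[6]=21  'aaabaa'
  #7 SA[7]=11  'aaabaaabbaaaabaa'
  #8 SA[8]=15  'aaabbaaaabaa'
  #9 SA[9]=22  'aabaa'
  #10 SA[10]=5  'aabaaaaaabaaabbaaaabaa'
  #11 SA[11]=12  'aabaaabbaaaabaa'
  #12 SA[12]=0  'aababaabaaaaaabaaabbaaaabaa'
  #13 SA[13]=16  'aabbaaaabaa'
  #14 SA[14]=23  'abaa'
  #15 SA[15]=6  'abaaaaaabaaabbaaaabaa'
  #16 SA[16]=13  'abaaabbaaaabaa'
  #17 SA[17]=3  'abaabaaaaaabaaabbaaaabaa'
  #18 SA[18]=1  'ababaabaaaaaabaaabbaaaabaa'
  #19 SA[19]=17  'abbaaaabaa'
  #20 SA[20]=24  'baa'
  #21 SA[21]=7  'baaaaaabaaabbaaaabaa'
  #22 SA[22]=19  'baaaabaa'
  #23 SA[23]=14  'baaabbaaaabaa'
  #24 SA[24]=4  'baabaaaaaabaaabbaaaabaa'
  #25 SA[25]=2  'babaabaaaaaabaaabbaaaabaa'
  #26 SA[26]=18  'bbaaaabaa'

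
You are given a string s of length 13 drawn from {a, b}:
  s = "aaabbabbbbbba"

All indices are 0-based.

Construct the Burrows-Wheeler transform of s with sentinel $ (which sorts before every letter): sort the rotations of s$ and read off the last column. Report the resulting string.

rank  rotation        last
    0  $aaabbabbbbbba  a
    1  a$aaabbabbbbbb  b
    2  aaabbabbbbbba$  $
    3  aabbabbbbbba$a  a
    4  abbabbbbbba$aa  a
    5  abbbbbba$aaabb  b
    6  ba$aaabbabbbbb  b
    7  babbbbbba$aaab  b
    8  bba$aaabbabbbb  b
    9  bbabbbbbba$aaa  a
   10  bbba$aaabbabbb  b
   11  bbbba$aaabbabb  b
   12  bbbbba$aaabbab  b
   13  bbbbbba$aaabba  a

ab$aabbbbabbba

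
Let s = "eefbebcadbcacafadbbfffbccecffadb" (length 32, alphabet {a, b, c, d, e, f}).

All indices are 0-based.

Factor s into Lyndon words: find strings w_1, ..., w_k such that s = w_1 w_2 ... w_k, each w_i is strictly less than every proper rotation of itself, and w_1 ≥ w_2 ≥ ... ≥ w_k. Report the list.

emit factor 1: 'eef' (i=0, period=3)
emit factor 2: 'be' (i=3, period=2)
emit factor 3: 'bc' (i=5, period=2)
emit factor 4: 'adbc' (i=7, period=4)
emit factor 5: 'acafadbbfffbccecffadb' (i=11, period=21)

["eef", "be", "bc", "adbc", "acafadbbfffbccecffadb"]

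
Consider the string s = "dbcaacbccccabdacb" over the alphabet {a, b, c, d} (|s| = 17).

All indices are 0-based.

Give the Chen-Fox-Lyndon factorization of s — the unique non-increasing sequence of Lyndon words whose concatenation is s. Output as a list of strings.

emit factor 1: 'd' (i=0, period=1)
emit factor 2: 'bc' (i=1, period=2)
emit factor 3: 'aacbccccabdacb' (i=3, period=14)

["d", "bc", "aacbccccabdacb"]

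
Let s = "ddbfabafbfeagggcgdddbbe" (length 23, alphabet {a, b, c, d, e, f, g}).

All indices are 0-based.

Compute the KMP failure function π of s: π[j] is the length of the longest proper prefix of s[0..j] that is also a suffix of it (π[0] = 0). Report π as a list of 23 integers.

[0, 1, 0, 0, 0, 0, 0, 0, 0, 0, 0, 0, 0, 0, 0, 0, 0, 1, 2, 2, 3, 0, 0]

π[0] = 0
j=1 s[j]='d': π[1]=1 (border 'd')
j=2 s[j]='b': k: 1→0; π[2]=0 (border '')
j=3 s[j]='f': π[3]=0 (border '')
j=4 s[j]='a': π[4]=0 (border '')
j=5 s[j]='b': π[5]=0 (border '')
j=6 s[j]='a': π[6]=0 (border '')
j=7 s[j]='f': π[7]=0 (border '')
j=8 s[j]='b': π[8]=0 (border '')
j=9 s[j]='f': π[9]=0 (border '')
j=10 s[j]='e': π[10]=0 (border '')
j=11 s[j]='a': π[11]=0 (border '')
j=12 s[j]='g': π[12]=0 (border '')
j=13 s[j]='g': π[13]=0 (border '')
j=14 s[j]='g': π[14]=0 (border '')
j=15 s[j]='c': π[15]=0 (border '')
j=16 s[j]='g': π[16]=0 (border '')
j=17 s[j]='d': π[17]=1 (border 'd')
j=18 s[j]='d': π[18]=2 (border 'dd')
j=19 s[j]='d': k: 2→1; π[19]=2 (border 'dd')
j=20 s[j]='b': π[20]=3 (border 'ddb')
j=21 s[j]='b': k: 3→0; π[21]=0 (border '')
j=22 s[j]='e': π[22]=0 (border '')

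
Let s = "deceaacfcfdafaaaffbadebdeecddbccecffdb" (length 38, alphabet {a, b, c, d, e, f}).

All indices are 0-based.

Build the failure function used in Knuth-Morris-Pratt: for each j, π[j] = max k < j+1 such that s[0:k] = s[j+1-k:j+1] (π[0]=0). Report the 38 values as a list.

π[0] = 0
j=1 s[j]='e': π[1]=0 (border '')
j=2 s[j]='c': π[2]=0 (border '')
j=3 s[j]='e': π[3]=0 (border '')
j=4 s[j]='a': π[4]=0 (border '')
j=5 s[j]='a': π[5]=0 (border '')
j=6 s[j]='c': π[6]=0 (border '')
j=7 s[j]='f': π[7]=0 (border '')
j=8 s[j]='c': π[8]=0 (border '')
j=9 s[j]='f': π[9]=0 (border '')
j=10 s[j]='d': π[10]=1 (border 'd')
j=11 s[j]='a': k: 1→0; π[11]=0 (border '')
j=12 s[j]='f': π[12]=0 (border '')
j=13 s[j]='a': π[13]=0 (border '')
j=14 s[j]='a': π[14]=0 (border '')
j=15 s[j]='a': π[15]=0 (border '')
j=16 s[j]='f': π[16]=0 (border '')
j=17 s[j]='f': π[17]=0 (border '')
j=18 s[j]='b': π[18]=0 (border '')
j=19 s[j]='a': π[19]=0 (border '')
j=20 s[j]='d': π[20]=1 (border 'd')
j=21 s[j]='e': π[21]=2 (border 'de')
j=22 s[j]='b': k: 2→0; π[22]=0 (border '')
j=23 s[j]='d': π[23]=1 (border 'd')
j=24 s[j]='e': π[24]=2 (border 'de')
j=25 s[j]='e': k: 2→0; π[25]=0 (border '')
j=26 s[j]='c': π[26]=0 (border '')
j=27 s[j]='d': π[27]=1 (border 'd')
j=28 s[j]='d': k: 1→0; π[28]=1 (border 'd')
j=29 s[j]='b': k: 1→0; π[29]=0 (border '')
j=30 s[j]='c': π[30]=0 (border '')
j=31 s[j]='c': π[31]=0 (border '')
j=32 s[j]='e': π[32]=0 (border '')
j=33 s[j]='c': π[33]=0 (border '')
j=34 s[j]='f': π[34]=0 (border '')
j=35 s[j]='f': π[35]=0 (border '')
j=36 s[j]='d': π[36]=1 (border 'd')
j=37 s[j]='b': k: 1→0; π[37]=0 (border '')

[0, 0, 0, 0, 0, 0, 0, 0, 0, 0, 1, 0, 0, 0, 0, 0, 0, 0, 0, 0, 1, 2, 0, 1, 2, 0, 0, 1, 1, 0, 0, 0, 0, 0, 0, 0, 1, 0]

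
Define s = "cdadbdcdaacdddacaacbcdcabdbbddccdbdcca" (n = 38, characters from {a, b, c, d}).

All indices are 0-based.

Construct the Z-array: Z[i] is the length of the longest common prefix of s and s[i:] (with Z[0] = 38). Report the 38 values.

Z[0]=38
i=1: outside box; Z[1]=0
i=2: outside box; Z[2]=0
i=3: outside box; Z[3]=0
i=4: outside box; Z[4]=0
i=5: outside box; Z[5]=0
i=6: outside box; Z[6]=3 grow→box=[6,9)
i=7: min(r-i=2, Z[1]=0)=0; Z[7]=0
i=8: min(r-i=1, Z[2]=0)=0; Z[8]=0
i=9: outside box; Z[9]=0
i=10: outside box; Z[10]=2 grow→box=[10,12)
i=11: min(r-i=1, Z[1]=0)=0; Z[11]=0
i=12: outside box; Z[12]=0
i=13: outside box; Z[13]=0
i=14: outside box; Z[14]=0
i=15: outside box; Z[15]=1 grow→box=[15,16)
i=16: outside box; Z[16]=0
i=17: outside box; Z[17]=0
i=18: outside box; Z[18]=1 grow→box=[18,19)
i=19: outside box; Z[19]=0
i=20: outside box; Z[20]=2 grow→box=[20,22)
i=21: min(r-i=1, Z[1]=0)=0; Z[21]=0
i=22: outside box; Z[22]=1 grow→box=[22,23)
i=23: outside box; Z[23]=0
i=24: outside box; Z[24]=0
i=25: outside box; Z[25]=0
i=26: outside box; Z[26]=0
i=27: outside box; Z[27]=0
i=28: outside box; Z[28]=0
i=29: outside box; Z[29]=0
i=30: outside box; Z[30]=1 grow→box=[30,31)
i=31: outside box; Z[31]=2 grow→box=[31,33)
i=32: min(r-i=1, Z[1]=0)=0; Z[32]=0
i=33: outside box; Z[33]=0
i=34: outside box; Z[34]=0
i=35: outside box; Z[35]=1 grow→box=[35,36)
i=36: outside box; Z[36]=1 grow→box=[36,37)
i=37: outside box; Z[37]=0

[38, 0, 0, 0, 0, 0, 3, 0, 0, 0, 2, 0, 0, 0, 0, 1, 0, 0, 1, 0, 2, 0, 1, 0, 0, 0, 0, 0, 0, 0, 1, 2, 0, 0, 0, 1, 1, 0]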